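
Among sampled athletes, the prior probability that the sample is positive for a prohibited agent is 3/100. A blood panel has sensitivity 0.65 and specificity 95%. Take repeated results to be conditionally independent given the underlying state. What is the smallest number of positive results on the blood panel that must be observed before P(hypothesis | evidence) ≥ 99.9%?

Prior odds = 0.03/0.97 = 3/97.
False-positive rate = 1 − 0.95 = 0.05; likelihood ratio of a positive = 0.65/0.05 = 13.
Target odds: 0.999 ÷ 0.001 = 999.
Require 13ⁿ ≥ 999 ÷ (3/97) = 32301.
13⁴ = 28561 falls short of 32301 but 13⁵ = 371293 reaches it, so n = 5.

5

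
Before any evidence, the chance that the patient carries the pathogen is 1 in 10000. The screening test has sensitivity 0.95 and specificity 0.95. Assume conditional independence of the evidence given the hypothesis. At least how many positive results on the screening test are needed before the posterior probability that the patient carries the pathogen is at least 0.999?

Prior odds = 0.0001/0.9999 = 1/9999.
False-positive rate = 1 − 0.95 = 0.05; likelihood ratio of a positive = 0.95/0.05 = 19.
Target odds: 0.999 ÷ 0.001 = 999.
Require 19ⁿ ≥ 999 ÷ (1/9999) = 9989001.
19⁵ = 2476099 falls short of 9989001 but 19⁶ = 47045881 reaches it, so n = 6.

6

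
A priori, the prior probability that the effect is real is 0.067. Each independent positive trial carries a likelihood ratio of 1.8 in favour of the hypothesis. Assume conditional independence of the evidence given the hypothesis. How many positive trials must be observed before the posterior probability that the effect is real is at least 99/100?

Prior odds: 0.067 ÷ 0.933 = 67/933.
Likelihood ratio per positive trial = 1.8.
Target posterior odds = 0.99/0.01 = 99.
Require 1.8ⁿ ≥ 99 ÷ (67/933) = 92367/67.
1.8¹² ≈1156.83 falls short of 92367/67 but 1.8¹³ ≈2082.3 reaches it, so n = 13.

13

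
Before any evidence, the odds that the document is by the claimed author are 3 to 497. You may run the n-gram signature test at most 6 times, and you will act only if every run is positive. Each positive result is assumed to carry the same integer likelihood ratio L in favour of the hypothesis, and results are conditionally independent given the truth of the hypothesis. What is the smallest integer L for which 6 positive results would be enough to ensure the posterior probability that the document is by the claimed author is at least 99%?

Prior odds = 3/497.
Target odds = 0.99/0.01 = 99.
Need L⁶ ≥ 99 ÷ (3/497) = 16401.
5⁶ = 15625 < 16401 ≤ 46656 = 6⁶, so L = 6.

6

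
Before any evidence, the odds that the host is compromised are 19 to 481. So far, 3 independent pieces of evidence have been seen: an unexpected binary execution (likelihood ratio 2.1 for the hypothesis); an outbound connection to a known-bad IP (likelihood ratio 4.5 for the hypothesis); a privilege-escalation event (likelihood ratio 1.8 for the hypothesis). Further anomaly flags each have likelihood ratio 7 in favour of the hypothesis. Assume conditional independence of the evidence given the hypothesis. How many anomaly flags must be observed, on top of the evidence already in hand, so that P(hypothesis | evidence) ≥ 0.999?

4

Prior odds = 19/481.
Combined Bayes factor of the evidence already in hand = 2.1 × 4.5 × 1.8 = 17.01.
Odds after that evidence = (19/481) × 17.01 = 32319/48100.
Target odds = 0.999/0.001 = 999.
Need 7ⁿ ≥ 999 ÷ (32319/48100) = 1779700/1197.
7³ = 343 falls short of 1779700/1197 but 7⁴ = 2401 reaches it, so n = 4.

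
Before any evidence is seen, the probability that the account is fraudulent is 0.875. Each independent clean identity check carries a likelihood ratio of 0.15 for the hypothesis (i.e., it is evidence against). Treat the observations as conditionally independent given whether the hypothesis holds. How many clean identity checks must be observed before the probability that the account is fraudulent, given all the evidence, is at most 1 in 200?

Prior odds: 0.875 ÷ 0.125 = 7.
Likelihood ratio per clean identity check = 0.15.
Target posterior odds = 0.005/0.995 = 1/199.
Require 0.15ⁿ ≤ 1/199 ÷ 7 = 1/1393.
0.15³ = 0.003375 is still above 1/1393 but 0.15⁴ = 81/160000 is at or below it, so n = 4.

4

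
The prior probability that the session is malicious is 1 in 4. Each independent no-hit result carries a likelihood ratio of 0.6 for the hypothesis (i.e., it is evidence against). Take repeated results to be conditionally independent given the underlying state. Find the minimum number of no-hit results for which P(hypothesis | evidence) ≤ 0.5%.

9

Prior odds = 0.25/0.75 = 1/3.
Likelihood ratio per no-hit result = 0.6.
Target posterior odds = 0.005/0.995 = 1/199.
Need (1/3) × 0.6ⁿ ≤ 1/199, i.e. 0.6ⁿ ≤ 3/199.
0.6⁸ = 6561/390625 is still above 3/199 but 0.6⁹ = 19683/1953125 is at or below it, so n = 9.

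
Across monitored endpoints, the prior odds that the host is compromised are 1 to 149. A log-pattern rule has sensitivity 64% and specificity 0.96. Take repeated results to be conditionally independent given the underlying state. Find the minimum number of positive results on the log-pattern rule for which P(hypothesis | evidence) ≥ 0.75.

Prior odds = 1/149.
False-positive rate = 1 − 0.96 = 0.04; likelihood ratio of a positive = 0.64/0.04 = 16.
Target posterior odds = 0.75/0.25 = 3.
Require 16ⁿ ≥ 3 ÷ (1/149) = 447.
16² = 256 falls short of 447 but 16³ = 4096 reaches it, so n = 3.

3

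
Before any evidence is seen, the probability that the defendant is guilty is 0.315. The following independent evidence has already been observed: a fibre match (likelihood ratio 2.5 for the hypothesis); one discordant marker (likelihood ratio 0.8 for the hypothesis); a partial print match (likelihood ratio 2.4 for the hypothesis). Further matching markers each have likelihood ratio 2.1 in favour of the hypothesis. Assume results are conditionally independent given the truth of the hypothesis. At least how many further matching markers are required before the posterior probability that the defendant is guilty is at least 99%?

6

Prior odds = 0.315/0.685 = 63/137.
Combined Bayes factor of the evidence already in hand = 2.5 × 0.8 × 2.4 = 4.8.
Odds after that evidence = (63/137) × 4.8 = 1512/685.
Target odds = 0.99/0.01 = 99.
Need 2.1ⁿ ≥ 99 ÷ (1512/685) = 7535/168.
2.1⁵ = 4084101/100000 falls short of 7535/168 but 2.1⁶ = 85766121/1000000 reaches it, so n = 6.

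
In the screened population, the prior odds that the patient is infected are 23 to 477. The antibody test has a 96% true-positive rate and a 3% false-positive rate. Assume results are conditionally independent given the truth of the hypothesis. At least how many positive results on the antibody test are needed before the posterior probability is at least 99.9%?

3

Prior odds = 23/477.
Likelihood ratio of a positive result = 0.96/0.03 = 32.
Target odds: 0.999 ÷ 0.001 = 999.
Require 32ⁿ ≥ 999 ÷ (23/477) = 476523/23.
32² = 1024 falls short of 476523/23 but 32³ = 32768 reaches it, so n = 3.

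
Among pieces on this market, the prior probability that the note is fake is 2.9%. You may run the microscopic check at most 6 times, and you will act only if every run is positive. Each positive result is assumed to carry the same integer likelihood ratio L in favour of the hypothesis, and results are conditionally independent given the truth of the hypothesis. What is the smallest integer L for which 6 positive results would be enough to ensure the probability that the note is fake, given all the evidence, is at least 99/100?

4

Prior odds = 0.029/0.971 = 29/971.
Target odds = 0.99/0.01 = 99.
Need L⁶ ≥ 99 ÷ (29/971) = 96129/29.
3⁶ = 729 < 96129/29 ≤ 4096 = 4⁶, so L = 4.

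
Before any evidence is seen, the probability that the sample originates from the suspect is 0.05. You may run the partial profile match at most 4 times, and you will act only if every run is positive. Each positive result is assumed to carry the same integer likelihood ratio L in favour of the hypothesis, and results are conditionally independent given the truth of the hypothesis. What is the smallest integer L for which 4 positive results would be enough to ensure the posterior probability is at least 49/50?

Prior odds = 0.05/0.95 = 1/19.
Target odds = 0.98/0.02 = 49.
Need L⁴ ≥ 49 ÷ (1/19) = 931.
5⁴ = 625 < 931 ≤ 1296 = 6⁴, so L = 6.

6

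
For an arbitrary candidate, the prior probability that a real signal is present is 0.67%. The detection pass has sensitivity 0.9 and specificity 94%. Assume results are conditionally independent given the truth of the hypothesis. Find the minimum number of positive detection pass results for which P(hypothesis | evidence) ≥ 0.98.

Prior odds: 0.0067 ÷ 0.9933 = 67/9933.
False-positive rate = 1 − 0.94 = 0.06; likelihood ratio of a positive = 0.9/0.06 = 15.
Target posterior odds = 0.98/0.02 = 49.
Require 15ⁿ ≥ 49 ÷ (67/9933) = 486717/67.
15³ = 3375 falls short of 486717/67 but 15⁴ = 50625 reaches it, so n = 4.

4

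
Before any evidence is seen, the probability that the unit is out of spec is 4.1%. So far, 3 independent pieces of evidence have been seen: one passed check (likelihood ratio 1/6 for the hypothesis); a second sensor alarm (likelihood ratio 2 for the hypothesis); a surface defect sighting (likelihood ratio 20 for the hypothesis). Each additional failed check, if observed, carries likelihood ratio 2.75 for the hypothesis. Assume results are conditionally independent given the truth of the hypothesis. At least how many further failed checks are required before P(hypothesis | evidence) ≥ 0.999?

9

Prior odds = 0.041/0.959 = 41/959.
Combined Bayes factor of the evidence already in hand = (1/6) × 2 × 20 = 20/3.
Odds after that evidence = (41/959) × 20/3 = 820/2877.
Target odds = 0.999/0.001 = 999.
Need 2.75ⁿ ≥ 999 ÷ (820/2877) = 2874123/820.
2.75⁸ = 214358881/65536 falls short of 2874123/820 but 2.75⁹ ≈8994.86 reaches it, so n = 9.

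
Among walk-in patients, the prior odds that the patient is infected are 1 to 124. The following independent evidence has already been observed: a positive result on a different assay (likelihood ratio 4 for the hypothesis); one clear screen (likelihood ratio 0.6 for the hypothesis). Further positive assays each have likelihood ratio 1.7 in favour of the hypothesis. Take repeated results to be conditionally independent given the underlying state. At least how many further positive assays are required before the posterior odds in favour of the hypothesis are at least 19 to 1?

Prior odds = 1/124.
Combined Bayes factor of the evidence already in hand = 4 × 0.6 = 2.4.
Odds after that evidence = (1/124) × 2.4 = 3/155.
Target odds = 19.
Need 1.7ⁿ ≥ 19 ÷ (3/155) = 2945/3.
1.7¹² ≈582.622 falls short of 2945/3 but 1.7¹³ ≈990.458 reaches it, so n = 13.

13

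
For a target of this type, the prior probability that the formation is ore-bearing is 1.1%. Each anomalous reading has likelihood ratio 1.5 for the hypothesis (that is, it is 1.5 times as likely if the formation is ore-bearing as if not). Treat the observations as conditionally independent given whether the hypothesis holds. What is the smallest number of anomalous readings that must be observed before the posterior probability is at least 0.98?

21

Prior odds: 0.011 ÷ 0.989 = 11/989.
Likelihood ratio per anomalous reading = 1.5.
Target posterior odds = 0.98/0.02 = 49.
Require 1.5ⁿ ≥ 49 ÷ (11/989) = 48461/11.
1.5²⁰ ≈3325.26 falls short of 48461/11 but 1.5²¹ ≈4987.89 reaches it, so n = 21.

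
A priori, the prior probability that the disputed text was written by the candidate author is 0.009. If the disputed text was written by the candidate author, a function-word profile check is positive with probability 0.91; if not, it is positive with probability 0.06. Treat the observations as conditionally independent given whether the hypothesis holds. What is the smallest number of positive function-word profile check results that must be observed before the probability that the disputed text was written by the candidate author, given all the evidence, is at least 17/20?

Prior odds: 0.009 ÷ 0.991 = 9/991.
Likelihood ratio of a positive = 0.91/0.06 = 91/6.
Target odds: 0.85 ÷ 0.15 = 17/3.
Require (91/6)ⁿ ≥ 17/3 ÷ (9/991) = 16847/27.
(91/6)² = 8281/36 falls short of 16847/27 but (91/6)³ = 753571/216 reaches it, so n = 3.

3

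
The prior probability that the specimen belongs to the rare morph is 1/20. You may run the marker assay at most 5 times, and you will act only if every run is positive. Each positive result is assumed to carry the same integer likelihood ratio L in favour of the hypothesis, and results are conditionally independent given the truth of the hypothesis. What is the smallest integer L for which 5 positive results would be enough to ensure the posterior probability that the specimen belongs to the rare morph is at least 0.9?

3

Prior odds = 0.05/0.95 = 1/19.
Target odds = 0.9/0.1 = 9.
Need L⁵ ≥ 9 ÷ (1/19) = 171.
2⁵ = 32 < 171 ≤ 243 = 3⁵, so L = 3.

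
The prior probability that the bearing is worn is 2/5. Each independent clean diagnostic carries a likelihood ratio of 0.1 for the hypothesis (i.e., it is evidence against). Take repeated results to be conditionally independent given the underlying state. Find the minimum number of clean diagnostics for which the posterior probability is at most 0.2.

1

Prior odds: 0.4 ÷ 0.6 = 2/3.
Likelihood ratio per clean diagnostic = 0.1.
Target odds: 0.2 ÷ 0.8 = 0.25.
Require 0.1ⁿ ≤ 0.25 ÷ (2/3) = 0.375.
0.1¹ = 0.1, which is already at or below the required 0.375; so n = 1.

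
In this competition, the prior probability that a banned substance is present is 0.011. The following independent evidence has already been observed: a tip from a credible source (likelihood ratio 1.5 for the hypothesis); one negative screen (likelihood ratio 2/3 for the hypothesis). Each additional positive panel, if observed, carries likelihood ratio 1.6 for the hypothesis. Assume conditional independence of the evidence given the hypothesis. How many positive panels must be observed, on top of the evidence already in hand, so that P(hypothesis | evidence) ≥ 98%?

Prior odds = 0.011/0.989 = 11/989.
Combined Bayes factor of the evidence already in hand = 1.5 × (2/3) = 1.
Odds after that evidence = (11/989) × 1 = 11/989.
Target odds = 0.98/0.02 = 49.
Need 1.6ⁿ ≥ 49 ÷ (11/989) = 48461/11.
1.6¹⁷ ≈2951.48 falls short of 48461/11 but 1.6¹⁸ ≈4722.37 reaches it, so n = 18.

18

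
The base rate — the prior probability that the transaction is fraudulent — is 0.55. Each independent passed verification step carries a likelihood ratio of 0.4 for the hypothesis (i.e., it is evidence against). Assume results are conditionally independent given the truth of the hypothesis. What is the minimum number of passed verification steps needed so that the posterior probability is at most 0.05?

4

Prior odds = 0.55/0.45 = 11/9.
Likelihood ratio per passed verification step = 0.4.
Target posterior odds = 0.05/0.95 = 1/19.
Require 0.4ⁿ ≤ 1/19 ÷ (11/9) = 9/209.
0.4³ = 0.064 is still above 9/209 but 0.4⁴ = 0.0256 is at or below it, so n = 4.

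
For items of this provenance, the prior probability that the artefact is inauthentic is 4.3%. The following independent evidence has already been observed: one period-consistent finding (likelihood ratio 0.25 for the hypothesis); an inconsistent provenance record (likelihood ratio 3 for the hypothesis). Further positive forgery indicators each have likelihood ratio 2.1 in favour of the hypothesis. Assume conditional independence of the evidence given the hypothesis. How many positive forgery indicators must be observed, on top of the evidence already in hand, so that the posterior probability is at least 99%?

Prior odds = 0.043/0.957 = 43/957.
Combined Bayes factor of the evidence already in hand = 0.25 × 3 = 0.75.
Odds after that evidence = (43/957) × 0.75 = 43/1276.
Target odds = 0.99/0.01 = 99.
Need 2.1ⁿ ≥ 99 ÷ (43/1276) = 126324/43.
2.1¹⁰ ≈1667.99 falls short of 126324/43 but 2.1¹¹ ≈3502.78 reaches it, so n = 11.

11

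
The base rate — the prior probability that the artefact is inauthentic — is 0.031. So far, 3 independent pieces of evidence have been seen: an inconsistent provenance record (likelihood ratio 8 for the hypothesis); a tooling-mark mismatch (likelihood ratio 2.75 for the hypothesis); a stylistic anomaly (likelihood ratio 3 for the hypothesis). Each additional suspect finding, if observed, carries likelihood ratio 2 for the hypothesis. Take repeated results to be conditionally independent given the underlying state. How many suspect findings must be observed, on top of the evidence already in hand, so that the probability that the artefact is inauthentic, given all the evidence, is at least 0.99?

Prior odds = 0.031/0.969 = 31/969.
Combined Bayes factor of the evidence already in hand = 8 × 2.75 × 3 = 66.
Odds after that evidence = (31/969) × 66 = 682/323.
Target odds = 0.99/0.01 = 99.
Need 2ⁿ ≥ 99 ÷ (682/323) = 2907/62.
2⁵ = 32 falls short of 2907/62 but 2⁶ = 64 reaches it, so n = 6.

6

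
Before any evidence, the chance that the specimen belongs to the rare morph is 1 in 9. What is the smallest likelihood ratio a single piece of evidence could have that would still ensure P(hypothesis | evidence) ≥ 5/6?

40

Prior odds = (1/9)/(8/9) = 0.125.
Target odds = (5/6)/(1/6) = 5.
Required Bayes factor = 5 ÷ 0.125 = 40.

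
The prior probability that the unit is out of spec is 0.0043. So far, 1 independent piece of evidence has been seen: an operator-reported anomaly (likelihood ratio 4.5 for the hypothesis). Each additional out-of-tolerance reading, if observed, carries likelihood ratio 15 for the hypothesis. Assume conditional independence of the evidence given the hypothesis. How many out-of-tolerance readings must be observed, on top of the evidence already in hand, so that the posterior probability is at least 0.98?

3

Prior odds = 0.0043/0.9957 = 43/9957.
Bayes factor of the evidence already in hand = 4.5.
Odds after that evidence = (43/9957) × 4.5 = 129/6638.
Target odds = 0.98/0.02 = 49.
Need 15ⁿ ≥ 49 ÷ (129/6638) = 325262/129.
15² = 225 falls short of 325262/129 but 15³ = 3375 reaches it, so n = 3.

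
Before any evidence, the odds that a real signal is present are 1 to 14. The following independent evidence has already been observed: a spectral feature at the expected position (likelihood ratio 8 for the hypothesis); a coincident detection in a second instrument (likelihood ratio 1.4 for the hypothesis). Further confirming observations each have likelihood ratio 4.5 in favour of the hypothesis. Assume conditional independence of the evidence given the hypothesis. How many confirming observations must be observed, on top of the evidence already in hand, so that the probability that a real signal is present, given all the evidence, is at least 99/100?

4

Prior odds = 1/14.
Combined Bayes factor of the evidence already in hand = 8 × 1.4 = 11.2.
Odds after that evidence = (1/14) × 11.2 = 0.8.
Target odds = 0.99/0.01 = 99.
Need 4.5ⁿ ≥ 99 ÷ 0.8 = 123.75.
4.5³ = 91.125 falls short of 123.75 but 4.5⁴ = 410.0625 reaches it, so n = 4.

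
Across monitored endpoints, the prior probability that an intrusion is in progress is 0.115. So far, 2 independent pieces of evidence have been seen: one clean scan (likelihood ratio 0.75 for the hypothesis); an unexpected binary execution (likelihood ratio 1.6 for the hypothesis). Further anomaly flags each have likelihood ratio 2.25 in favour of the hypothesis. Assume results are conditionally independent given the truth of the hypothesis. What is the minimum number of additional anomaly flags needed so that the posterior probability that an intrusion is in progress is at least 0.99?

8

Prior odds = 0.115/0.885 = 23/177.
Combined Bayes factor of the evidence already in hand = 0.75 × 1.6 = 1.2.
Odds after that evidence = (23/177) × 1.2 = 46/295.
Target odds = 0.99/0.01 = 99.
Need 2.25ⁿ ≥ 99 ÷ (46/295) = 29205/46.
2.25⁷ = 4782969/16384 falls short of 29205/46 but 2.25⁸ = 43046721/65536 reaches it, so n = 8.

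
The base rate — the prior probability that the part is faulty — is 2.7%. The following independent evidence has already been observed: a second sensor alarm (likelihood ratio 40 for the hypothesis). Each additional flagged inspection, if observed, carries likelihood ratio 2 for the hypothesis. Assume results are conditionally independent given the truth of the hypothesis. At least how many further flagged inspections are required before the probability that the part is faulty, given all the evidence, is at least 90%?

4

Prior odds = 0.027/0.973 = 27/973.
Bayes factor of the evidence already in hand = 40.
Odds after that evidence = (27/973) × 40 = 1080/973.
Target odds = 0.9/0.1 = 9.
Need 2ⁿ ≥ 9 ÷ (1080/973) = 973/120.
2³ = 8 falls short of 973/120 but 2⁴ = 16 reaches it, so n = 4.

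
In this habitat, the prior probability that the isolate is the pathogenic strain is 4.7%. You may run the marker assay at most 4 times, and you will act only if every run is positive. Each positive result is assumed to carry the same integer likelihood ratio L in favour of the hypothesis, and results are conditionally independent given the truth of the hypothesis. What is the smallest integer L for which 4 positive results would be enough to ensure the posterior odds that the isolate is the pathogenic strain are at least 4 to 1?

4

Prior odds = 0.047/0.953 = 47/953.
Target odds = 4.
Need L⁴ ≥ 4 ÷ (47/953) = 3812/47.
3⁴ = 81 < 3812/47 ≤ 256 = 4⁴, so L = 4.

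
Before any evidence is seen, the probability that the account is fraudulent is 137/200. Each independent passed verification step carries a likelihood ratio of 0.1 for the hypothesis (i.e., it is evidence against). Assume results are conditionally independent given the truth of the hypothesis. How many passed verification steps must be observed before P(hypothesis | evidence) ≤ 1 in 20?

Prior odds: 0.685 ÷ 0.315 = 137/63.
Likelihood ratio per passed verification step = 0.1.
Target posterior odds = 0.05/0.95 = 1/19.
Need (137/63) × 0.1ⁿ ≤ 1/19, i.e. 0.1ⁿ ≤ 63/2603.
0.1¹ = 0.1 is still above 63/2603 but 0.1² = 0.01 is at or below it, so n = 2.

2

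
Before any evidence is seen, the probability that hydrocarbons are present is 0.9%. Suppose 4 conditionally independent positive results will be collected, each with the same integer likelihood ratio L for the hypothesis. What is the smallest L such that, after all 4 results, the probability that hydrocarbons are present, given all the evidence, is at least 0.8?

Prior odds = 0.009/0.991 = 9/991.
Target odds = 0.8/0.2 = 4.
Need L⁴ ≥ 4 ÷ (9/991) = 3964/9.
4⁴ = 256 < 3964/9 ≤ 625 = 5⁴, so L = 5.

5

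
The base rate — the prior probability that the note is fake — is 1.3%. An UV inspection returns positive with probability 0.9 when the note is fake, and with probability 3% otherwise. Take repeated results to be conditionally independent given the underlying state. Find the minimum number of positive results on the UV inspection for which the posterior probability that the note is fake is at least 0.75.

Prior odds = 0.013/0.987 = 13/987.
Likelihood ratio of a positive result = 0.9/0.03 = 30.
Target odds: 0.75 ÷ 0.25 = 3.
Require 30ⁿ ≥ 3 ÷ (13/987) = 2961/13.
30¹ = 30 falls short of 2961/13 but 30² = 900 reaches it, so n = 2.

2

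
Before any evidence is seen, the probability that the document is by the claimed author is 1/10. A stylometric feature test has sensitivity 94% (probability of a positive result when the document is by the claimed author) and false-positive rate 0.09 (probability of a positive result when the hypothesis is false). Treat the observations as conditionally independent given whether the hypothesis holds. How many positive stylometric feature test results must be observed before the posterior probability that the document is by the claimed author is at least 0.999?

Prior odds = 0.1/0.9 = 1/9.
Likelihood ratio of a positive result = 0.94/0.09 = 94/9.
Target posterior odds = 0.999/0.001 = 999.
Need (1/9) × (94/9)ⁿ ≥ 999, i.e. (94/9)ⁿ ≥ 8991.
(94/9)³ = 830584/729 falls short of 8991 but (94/9)⁴ = 78074896/6561 reaches it, so n = 4.

4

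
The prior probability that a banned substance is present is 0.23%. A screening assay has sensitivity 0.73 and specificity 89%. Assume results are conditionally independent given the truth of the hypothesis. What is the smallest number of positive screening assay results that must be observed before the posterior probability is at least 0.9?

Prior odds: 0.0023 ÷ 0.9977 = 23/9977.
False-positive rate = 1 − 0.89 = 0.11; likelihood ratio of a positive = 0.73/0.11 = 73/11.
Target odds: 0.9 ÷ 0.1 = 9.
Require (73/11)ⁿ ≥ 9 ÷ (23/9977) = 89793/23.
(73/11)⁴ = 28398241/14641 falls short of 89793/23 but (73/11)⁵ ≈12872.1 reaches it, so n = 5.

5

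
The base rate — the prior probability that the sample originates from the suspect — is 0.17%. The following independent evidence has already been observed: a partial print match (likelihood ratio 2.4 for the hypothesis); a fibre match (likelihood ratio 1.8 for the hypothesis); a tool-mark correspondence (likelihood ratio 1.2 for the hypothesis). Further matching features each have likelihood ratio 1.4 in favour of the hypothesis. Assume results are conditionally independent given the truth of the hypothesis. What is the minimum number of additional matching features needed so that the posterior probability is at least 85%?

20

Prior odds = 0.0017/0.9983 = 17/9983.
Combined Bayes factor of the evidence already in hand = 2.4 × 1.8 × 1.2 = 5.184.
Odds after that evidence = (17/9983) × 5.184 = 11016/1247875.
Target odds = 0.85/0.15 = 17/3.
Need 1.4ⁿ ≥ 17/3 ÷ (11016/1247875) = 1247875/1944.
1.4¹⁹ ≈597.63 falls short of 1247875/1944 but 1.4²⁰ ≈836.683 reaches it, so n = 20.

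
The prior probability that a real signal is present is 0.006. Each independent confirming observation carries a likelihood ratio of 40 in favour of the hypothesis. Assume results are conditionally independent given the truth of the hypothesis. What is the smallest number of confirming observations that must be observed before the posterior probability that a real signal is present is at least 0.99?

3

Prior odds = 0.006/0.994 = 3/497.
Likelihood ratio per confirming observation = 40.
Target odds: 0.99 ÷ 0.01 = 99.
Require 40ⁿ ≥ 99 ÷ (3/497) = 16401.
40² = 1600 falls short of 16401 but 40³ = 64000 reaches it, so n = 3.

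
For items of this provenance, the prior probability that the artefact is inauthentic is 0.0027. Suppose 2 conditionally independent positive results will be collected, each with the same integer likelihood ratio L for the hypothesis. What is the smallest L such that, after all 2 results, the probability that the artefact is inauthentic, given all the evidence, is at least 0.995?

Prior odds = 0.0027/0.9973 = 27/9973.
Target odds = 0.995/0.005 = 199.
Need L² ≥ 199 ÷ (27/9973) = 1984627/27.
271² = 73441 < 1984627/27 ≤ 73984 = 272², so L = 272.

272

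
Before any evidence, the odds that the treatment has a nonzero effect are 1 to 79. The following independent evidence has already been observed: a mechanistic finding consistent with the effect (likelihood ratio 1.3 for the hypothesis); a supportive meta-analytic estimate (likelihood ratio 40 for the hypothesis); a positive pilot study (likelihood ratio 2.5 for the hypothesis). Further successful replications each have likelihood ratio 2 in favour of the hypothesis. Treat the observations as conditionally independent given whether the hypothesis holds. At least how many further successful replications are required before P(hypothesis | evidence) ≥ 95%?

4

Prior odds = 1/79.
Combined Bayes factor of the evidence already in hand = 1.3 × 40 × 2.5 = 130.
Odds after that evidence = (1/79) × 130 = 130/79.
Target odds = 0.95/0.05 = 19.
Need 2ⁿ ≥ 19 ÷ (130/79) = 1501/130.
2³ = 8 falls short of 1501/130 but 2⁴ = 16 reaches it, so n = 4.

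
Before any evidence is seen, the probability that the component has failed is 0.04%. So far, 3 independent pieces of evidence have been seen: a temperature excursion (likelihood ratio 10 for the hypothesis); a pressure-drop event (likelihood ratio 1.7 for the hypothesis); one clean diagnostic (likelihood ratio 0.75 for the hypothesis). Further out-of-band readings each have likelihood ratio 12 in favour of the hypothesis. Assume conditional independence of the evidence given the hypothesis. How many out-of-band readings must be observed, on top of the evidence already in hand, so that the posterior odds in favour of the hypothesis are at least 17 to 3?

3

Prior odds = 0.0004/0.9996 = 1/2499.
Combined Bayes factor of the evidence already in hand = 10 × 1.7 × 0.75 = 12.75.
Odds after that evidence = (1/2499) × 12.75 = 1/196.
Target odds = 17/3.
Need 12ⁿ ≥ 17/3 ÷ (1/196) = 3332/3.
12² = 144 falls short of 3332/3 but 12³ = 1728 reaches it, so n = 3.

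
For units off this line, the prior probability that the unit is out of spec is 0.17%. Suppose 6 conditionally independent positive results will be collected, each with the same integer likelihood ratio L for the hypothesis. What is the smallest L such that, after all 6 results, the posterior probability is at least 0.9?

Prior odds = 0.0017/0.9983 = 17/9983.
Target odds = 0.9/0.1 = 9.
Need L⁶ ≥ 9 ÷ (17/9983) = 89847/17.
4⁶ = 4096 < 89847/17 ≤ 15625 = 5⁶, so L = 5.

5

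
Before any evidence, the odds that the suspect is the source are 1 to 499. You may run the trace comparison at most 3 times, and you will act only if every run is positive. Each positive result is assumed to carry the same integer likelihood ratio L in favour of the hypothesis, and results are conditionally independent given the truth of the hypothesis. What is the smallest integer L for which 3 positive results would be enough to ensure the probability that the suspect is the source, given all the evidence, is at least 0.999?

Prior odds = 1/499.
Target odds = 0.999/0.001 = 999.
Need L³ ≥ 999 ÷ (1/499) = 498501.
79³ = 493039 < 498501 ≤ 512000 = 80³, so L = 80.

80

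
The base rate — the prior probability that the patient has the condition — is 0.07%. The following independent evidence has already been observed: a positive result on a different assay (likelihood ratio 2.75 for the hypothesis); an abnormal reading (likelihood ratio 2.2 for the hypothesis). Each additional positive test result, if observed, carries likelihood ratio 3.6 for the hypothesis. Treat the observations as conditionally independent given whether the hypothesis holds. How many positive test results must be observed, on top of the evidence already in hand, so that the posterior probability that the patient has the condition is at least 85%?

6

Prior odds = 0.0007/0.9993 = 7/9993.
Combined Bayes factor of the evidence already in hand = 2.75 × 2.2 = 6.05.
Odds after that evidence = (7/9993) × 6.05 = 847/199860.
Target odds = 0.85/0.15 = 17/3.
Need 3.6ⁿ ≥ 17/3 ÷ (847/199860) = 1132540/847.
3.6⁵ = 604.66176 falls short of 1132540/847 but 3.6⁶ = 34012224/15625 reaches it, so n = 6.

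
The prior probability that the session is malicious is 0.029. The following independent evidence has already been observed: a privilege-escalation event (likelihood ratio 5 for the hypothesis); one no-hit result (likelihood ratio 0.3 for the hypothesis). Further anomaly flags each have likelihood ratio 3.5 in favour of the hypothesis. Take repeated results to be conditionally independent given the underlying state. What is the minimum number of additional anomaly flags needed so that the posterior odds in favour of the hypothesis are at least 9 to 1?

5

Prior odds = 0.029/0.971 = 29/971.
Combined Bayes factor of the evidence already in hand = 5 × 0.3 = 1.5.
Odds after that evidence = (29/971) × 1.5 = 87/1942.
Target odds = 9.
Need 3.5ⁿ ≥ 9 ÷ (87/1942) = 5826/29.
3.5⁴ = 150.0625 falls short of 5826/29 but 3.5⁵ = 525.21875 reaches it, so n = 5.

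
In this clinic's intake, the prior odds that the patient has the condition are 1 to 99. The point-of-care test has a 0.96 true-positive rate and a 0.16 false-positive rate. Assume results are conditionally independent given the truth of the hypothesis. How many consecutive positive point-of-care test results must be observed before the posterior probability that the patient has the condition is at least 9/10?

Prior odds = 1/99.
Likelihood ratio of a positive result = 0.96/0.16 = 6.
Target posterior odds = 0.9/0.1 = 9.
Require 6ⁿ ≥ 9 ÷ (1/99) = 891.
6³ = 216 falls short of 891 but 6⁴ = 1296 reaches it, so n = 4.

4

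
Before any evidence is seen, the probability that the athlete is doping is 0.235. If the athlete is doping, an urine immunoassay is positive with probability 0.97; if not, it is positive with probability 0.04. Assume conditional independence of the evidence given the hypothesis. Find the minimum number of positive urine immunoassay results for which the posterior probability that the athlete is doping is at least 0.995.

Prior odds = 0.235/0.765 = 47/153.
Likelihood ratio of a positive = 0.97/0.04 = 24.25.
Target odds: 0.995 ÷ 0.005 = 199.
Need (47/153) × 24.25ⁿ ≥ 199, i.e. 24.25ⁿ ≥ 30447/47.
24.25² = 588.0625 falls short of 30447/47 but 24.25³ = 912673/64 reaches it, so n = 3.

3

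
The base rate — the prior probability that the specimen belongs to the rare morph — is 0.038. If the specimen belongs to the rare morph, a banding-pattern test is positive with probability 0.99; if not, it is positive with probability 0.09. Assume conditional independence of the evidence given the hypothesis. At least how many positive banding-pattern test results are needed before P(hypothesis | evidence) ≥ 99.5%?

Prior odds = 0.038/0.962 = 19/481.
Likelihood ratio of a positive = 0.99/0.09 = 11.
Target odds: 0.995 ÷ 0.005 = 199.
Need (19/481) × 11ⁿ ≥ 199, i.e. 11ⁿ ≥ 95719/19.
11³ = 1331 falls short of 95719/19 but 11⁴ = 14641 reaches it, so n = 4.

4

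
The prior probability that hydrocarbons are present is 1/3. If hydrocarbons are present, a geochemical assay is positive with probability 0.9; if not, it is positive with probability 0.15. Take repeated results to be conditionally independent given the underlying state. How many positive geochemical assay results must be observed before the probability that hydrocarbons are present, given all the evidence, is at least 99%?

3

Prior odds: (1/3) ÷ (2/3) = 0.5.
Likelihood ratio of a positive = 0.9/0.15 = 6.
Target odds: 0.99 ÷ 0.01 = 99.
Need 0.5 × 6ⁿ ≥ 99, i.e. 6ⁿ ≥ 198.
6² = 36 falls short of 198 but 6³ = 216 reaches it, so n = 3.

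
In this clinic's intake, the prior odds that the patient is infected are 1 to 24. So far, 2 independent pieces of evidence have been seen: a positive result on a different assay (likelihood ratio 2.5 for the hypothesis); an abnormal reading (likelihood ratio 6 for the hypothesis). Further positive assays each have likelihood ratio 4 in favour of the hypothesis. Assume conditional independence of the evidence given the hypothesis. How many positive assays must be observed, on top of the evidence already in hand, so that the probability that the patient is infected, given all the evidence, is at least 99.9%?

Prior odds = 1/24.
Combined Bayes factor of the evidence already in hand = 2.5 × 6 = 15.
Odds after that evidence = (1/24) × 15 = 0.625.
Target odds = 0.999/0.001 = 999.
Need 4ⁿ ≥ 999 ÷ 0.625 = 1598.4.
4⁵ = 1024 falls short of 1598.4 but 4⁶ = 4096 reaches it, so n = 6.

6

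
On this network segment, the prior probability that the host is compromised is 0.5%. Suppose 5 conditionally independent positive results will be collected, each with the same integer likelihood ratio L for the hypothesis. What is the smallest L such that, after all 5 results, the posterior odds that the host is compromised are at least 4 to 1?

Prior odds = 0.005/0.995 = 1/199.
Target odds = 4.
Need L⁵ ≥ 4 ÷ (1/199) = 796.
3⁵ = 243 < 796 ≤ 1024 = 4⁵, so L = 4.

4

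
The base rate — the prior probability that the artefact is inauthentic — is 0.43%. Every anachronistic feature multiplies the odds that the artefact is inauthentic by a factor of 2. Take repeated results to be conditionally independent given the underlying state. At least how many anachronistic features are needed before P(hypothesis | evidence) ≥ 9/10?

12

Prior odds = 0.0043/0.9957 = 43/9957.
Likelihood ratio per anachronistic feature = 2.
Target odds: 0.9 ÷ 0.1 = 9.
Require 2ⁿ ≥ 9 ÷ (43/9957) = 89613/43.
2¹¹ = 2048 falls short of 89613/43 but 2¹² = 4096 reaches it, so n = 12.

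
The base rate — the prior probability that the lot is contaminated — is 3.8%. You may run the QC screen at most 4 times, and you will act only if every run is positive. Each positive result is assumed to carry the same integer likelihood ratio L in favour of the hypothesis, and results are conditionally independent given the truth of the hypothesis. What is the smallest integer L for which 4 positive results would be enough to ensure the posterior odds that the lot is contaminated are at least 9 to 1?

Prior odds = 0.038/0.962 = 19/481.
Target odds = 9.
Need L⁴ ≥ 9 ÷ (19/481) = 4329/19.
3⁴ = 81 < 4329/19 ≤ 256 = 4⁴, so L = 4.

4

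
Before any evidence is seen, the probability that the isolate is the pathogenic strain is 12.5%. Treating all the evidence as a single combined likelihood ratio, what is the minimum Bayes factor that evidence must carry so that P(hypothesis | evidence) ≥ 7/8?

49

Prior odds = 0.125/0.875 = 1/7.
Target odds = 0.875/0.125 = 7.
Required Bayes factor = 7 ÷ (1/7) = 49.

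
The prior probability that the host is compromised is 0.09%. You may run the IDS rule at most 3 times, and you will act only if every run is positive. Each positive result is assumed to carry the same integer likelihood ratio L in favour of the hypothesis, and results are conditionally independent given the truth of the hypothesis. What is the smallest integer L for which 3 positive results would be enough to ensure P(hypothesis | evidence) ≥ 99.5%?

Prior odds = 0.0009/0.9991 = 9/9991.
Target odds = 0.995/0.005 = 199.
Need L³ ≥ 199 ÷ (9/9991) = 1988209/9.
60³ = 216000 < 1988209/9 ≤ 226981 = 61³, so L = 61.

61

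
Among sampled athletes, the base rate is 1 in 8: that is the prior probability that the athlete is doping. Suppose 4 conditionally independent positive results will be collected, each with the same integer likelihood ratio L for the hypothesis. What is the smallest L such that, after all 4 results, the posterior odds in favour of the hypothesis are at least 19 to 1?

4

Prior odds = 0.125/0.875 = 1/7.
Target odds = 19.
Need L⁴ ≥ 19 ÷ (1/7) = 133.
3⁴ = 81 < 133 ≤ 256 = 4⁴, so L = 4.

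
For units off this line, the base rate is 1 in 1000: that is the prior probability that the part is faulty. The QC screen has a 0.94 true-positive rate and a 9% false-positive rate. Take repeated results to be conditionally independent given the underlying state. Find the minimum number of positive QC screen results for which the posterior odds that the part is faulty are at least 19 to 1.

Prior odds: 0.001 ÷ 0.999 = 1/999.
Likelihood ratio of a positive result = 0.94/0.09 = 94/9.
Target odds = 19.
Require (94/9)ⁿ ≥ 19 ÷ (1/999) = 18981.
(94/9)⁴ = 78074896/6561 falls short of 18981 but (94/9)⁵ ≈124287 reaches it, so n = 5.

5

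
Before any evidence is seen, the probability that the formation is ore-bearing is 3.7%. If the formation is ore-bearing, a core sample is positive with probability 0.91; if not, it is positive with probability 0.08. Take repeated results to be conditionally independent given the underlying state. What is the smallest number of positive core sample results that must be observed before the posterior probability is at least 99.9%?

Prior odds = 0.037/0.963 = 37/963.
Likelihood ratio of a positive = 0.91/0.08 = 11.375.
Target odds: 0.999 ÷ 0.001 = 999.
Need (37/963) × 11.375ⁿ ≥ 999, i.e. 11.375ⁿ ≥ 26001.
11.375⁴ = 68574961/4096 falls short of 26001 but 11.375⁵ ≈190439 reaches it, so n = 5.

5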